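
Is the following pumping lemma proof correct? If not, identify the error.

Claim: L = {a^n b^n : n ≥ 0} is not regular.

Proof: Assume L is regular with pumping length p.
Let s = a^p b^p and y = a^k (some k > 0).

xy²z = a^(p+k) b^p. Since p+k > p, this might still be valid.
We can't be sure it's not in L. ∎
The proof is INCORRECT.

Error: The conclusion is wrong.
xy²z = a^(p+k) b^p is definitely NOT in L because the number of a's (p+k) ≠ number of b's (p).
The proof incorrectly doubts what is actually a valid contradiction.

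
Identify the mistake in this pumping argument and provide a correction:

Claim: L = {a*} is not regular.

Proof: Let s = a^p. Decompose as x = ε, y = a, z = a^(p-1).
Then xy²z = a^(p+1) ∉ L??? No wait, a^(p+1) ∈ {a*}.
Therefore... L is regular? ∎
Error: The proof attempts to show a*  is not regular, but a* IS regular!

Correction: a* is a regular language (recognized by a simple DFA with one accepting state and self-loop on 'a'). The pumping lemma can only prove non-regularity, not regularity. For regular languages, pumping always works.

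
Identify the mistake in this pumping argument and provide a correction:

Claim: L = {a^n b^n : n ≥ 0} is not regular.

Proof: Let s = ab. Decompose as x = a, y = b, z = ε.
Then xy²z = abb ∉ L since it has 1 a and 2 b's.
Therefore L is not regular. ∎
Error: The string s = ab might be shorter than the pumping length p.

Correction: Choose s = a^p b^p to ensure |s| ≥ p. Also, the decomposition is wrong: with |xy| ≤ p, y cannot include b's when s starts with p a's.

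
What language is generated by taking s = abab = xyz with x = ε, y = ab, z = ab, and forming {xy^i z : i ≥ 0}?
{xy^i z : i ≥ 0} = {(ab)^(i+1) : i ≥ 0} = {ab, abab, ababab, ...}

With x = ε, y = ab, z = ab: Pumping 'ab' gives strings of alternating a's and b's.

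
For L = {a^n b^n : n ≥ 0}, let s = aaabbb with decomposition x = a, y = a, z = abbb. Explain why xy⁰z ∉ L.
xy⁰z = aabbb ∉ L

Pumping with i = 0 replaces y = a by y⁰ = ε:
- Original: s = xyz = aaabbb; aaabbb = a^3 b^3 has equal counts (3 = 3), so it is in L
- Pumped: xy⁰z = a · ε · abbb = aabbb
- aabbb has 2 a's and 3 b's; 2 ≠ 3, so it is not in L

The pumping lemma would require xy⁰z ∈ L, so this decomposition yields a contradiction.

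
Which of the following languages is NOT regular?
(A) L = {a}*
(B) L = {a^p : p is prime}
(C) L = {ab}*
(B) {a^p : p is prime}

(B) L = {a^p : p is prime} is NOT regular.

The pumping lemma can be used to prove this:
After pumping, the length becomes composite

The other languages are regular because they can be recognized by finite automata.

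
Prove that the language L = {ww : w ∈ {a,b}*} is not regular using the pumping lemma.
Assume for contradiction that L is regular, and let p ≥ 1 be the pumping length given by the pumping lemma.
Choose s = a^p b a^p b. Then s ∈ L (take w = a^p b) and |s| = 2p + 2 ≥ p.
By the pumping lemma, s = xyz for some x, y, z with |xy| ≤ p, |y| ≥ 1, and xy^i z ∈ L for every i ≥ 0.
Since |xy| ≤ p and the first p symbols of s are all a's, y = a^k for some k with 1 ≤ k ≤ p.

Take i = 2: t = xy²z = a^(p + k) b a^p b.
Suppose t = uu for some string u. The string t contains exactly two b's and ends in b, so u contains exactly one b and ends in b; hence u = a^j b for some j, and uu = a^j b a^j b. Comparing with t = a^(p + k) b a^p b forces j = p + k (first block) and j = p (second block), which is impossible since k ≥ 1. So t ∉ L.

This contradicts the pumping lemma, which requires xy^i z ∈ L for all i ≥ 0.
Hence L = {ww : w ∈ {a,b}*} is not regular. ∎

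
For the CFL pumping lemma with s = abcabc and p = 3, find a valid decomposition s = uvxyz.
u='ab', v='c', x='a', y='b', z='c'

For s = abcabc with pumping length p = 3:

One valid decomposition:
- u = 'ab'
- v = 'c'
- x = 'a'
- y = 'b'
- z = 'c'

Verification:
- uvxyz = 'ab' + 'c' + 'a' + 'b' + 'c' = abcabc ✓
- |vxy| = |'cab'| = 3 ≤ 3 ✓
- |vy| = |'cb'| = 2 > 0 ✓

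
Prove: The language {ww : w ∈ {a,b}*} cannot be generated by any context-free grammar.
Assume for contradiction that L is context-free, and let p ≥ 1 be the pumping length given by the pumping lemma for CFLs.
Choose s = a^p b^p a^p b^p. Then s ∈ L (take w = a^p b^p) and |s| = 4p ≥ p.
By the CFL pumping lemma, s = uvxyz for some u, v, x, y, z with |vxy| ≤ p, |vy| ≥ 1, and uv^i xy^i z ∈ L for every i ≥ 0.

Write s as four blocks A₁ B₁ A₂ B₂ with A₁ = A₂ = a^p and B₁ = B₂ = b^p. Since |vxy| ≤ p, the window vxy lies inside at most two adjacent blocks. Take i = 0 and let t = uxz, so |t| = 4p − |vy| with 1 ≤ |vy| ≤ p. If |t| is odd, t ∉ L immediately, so assume |vy| is even (hence |vy| ≥ 2) and |t|/2 = 2p − |vy|/2, which satisfies p ≤ |t|/2 ≤ 2p − 1.

Case 1 (vxy inside A₁B₁): t = a^(p−j) b^(p−l) a^p b^p with j + l = |vy|. The second half of t has length < 2p, so it is a suffix of the trailing a^p b^p and ends in b; the first half is a^(p−j) b^(p−l) a^((j+l)/2), which ends in a because (j+l)/2 ≥ 1. The halves differ, so t ∉ L.

Case 2 (vxy inside B₁A₂, straddling the middle): t = a^p b^(p−j) a^(p−l) b^p with j + l = |vy|. If t = ww, then w is a prefix of t of length ≥ p, so w begins with a^p; and w is a suffix of t of length ≥ p, so w ends with b^p. That forces |w| ≥ 2p, contradicting |w| = |t|/2 ≤ 2p − 1. So t ∉ L.

Case 3 (vxy inside A₂B₂): t = a^p b^p a^(p−j) b^(p−l) with j + l = |vy|. The first half of t is a prefix of a^p b^p, so it begins with a; the second half is b^((j+l)/2) a^(p−j) b^(p−l), which begins with b. The halves differ, so t ∉ L.

In every case uv⁰xy⁰z = uxz ∉ L.

This contradicts the CFL pumping lemma, which requires uv^i xy^i z ∈ L for all i ≥ 0.
Hence L = {ww : w ∈ {a,b}*} is not context-free. ∎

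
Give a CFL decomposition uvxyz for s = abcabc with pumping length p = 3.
u='ab', v='c', x='a', y='b', z='c'

For s = abcabc with pumping length p = 3:

One valid decomposition:
- u = 'ab'
- v = 'c'
- x = 'a'
- y = 'b'
- z = 'c'

Verification:
- uvxyz = 'ab' + 'c' + 'a' + 'b' + 'c' = abcabc ✓
- |vxy| = |'cab'| = 3 ≤ 3 ✓
- |vy| = |'cb'| = 2 > 0 ✓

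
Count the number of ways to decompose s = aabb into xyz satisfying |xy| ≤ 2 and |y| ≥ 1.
3

For s = 'aabb' with pumping length p = 2:

Constraints: |xy| ≤ 2, |y| > 0

Valid decompositions (|xy| ≤ p, |y| ≥ 1):
  • x='', y='a', z='abb'
  • x='a', y='a', z='bb'
  • x='', y='aa', z='bb'

Total count: 3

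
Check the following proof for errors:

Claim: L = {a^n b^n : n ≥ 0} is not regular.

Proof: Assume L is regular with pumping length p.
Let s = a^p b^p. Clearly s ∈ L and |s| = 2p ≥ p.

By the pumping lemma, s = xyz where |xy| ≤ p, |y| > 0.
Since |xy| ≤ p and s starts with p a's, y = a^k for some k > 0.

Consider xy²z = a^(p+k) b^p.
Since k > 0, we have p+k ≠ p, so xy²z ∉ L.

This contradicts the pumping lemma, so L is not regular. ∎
The proof is correct.

This proof is valid because:
1. The string s = a^p b^p is correctly in L
2. The decomposition analysis is correct: y must consist only of a's
3. The contradiction is valid: pumping increases a's but not b's
4. The conclusion follows logically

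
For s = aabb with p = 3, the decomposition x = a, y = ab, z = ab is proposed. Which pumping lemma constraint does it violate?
Violated: xyz = s

The decomposition x = a, y = ab, z = ab for s = aabb with p = 3
violates the constraint: xyz = s

xyz = 'a' + 'ab' + 'ab' = 'aabab' ≠ 'aabb' = s. The decomposition doesn't reconstruct s.

Pumping lemma constraints:
1. xyz = s (decomposition is valid)
2. |xy| ≤ p
3. |y| > 0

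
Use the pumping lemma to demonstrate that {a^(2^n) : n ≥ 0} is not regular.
Assume for contradiction that L is regular, and let p ≥ 1 be the pumping length given by the pumping lemma.
Choose s = a^(2^p). Then s ∈ L and |s| = 2^p ≥ p.
By the pumping lemma, s = xyz for some x, y, z with |xy| ≤ p, |y| ≥ 1, and xy^i z ∈ L for every i ≥ 0.
Here y = a^k for some k with 1 ≤ k ≤ |xy| ≤ p, and p < 2^p.

Take i = 2: |xy²z| = 2^p + k.
Now 2^p < 2^p + k ≤ 2^p + p < 2^p + 2^p = 2^(p+1).
So |xy²z| lies strictly between the consecutive powers of two 2^p and 2^(p+1), hence is not a power of 2, and xy²z ∉ L.

This contradicts the pumping lemma, which requires xy^i z ∈ L for all i ≥ 0.
Hence L = {a^(2^n) : n ≥ 0} is not regular. ∎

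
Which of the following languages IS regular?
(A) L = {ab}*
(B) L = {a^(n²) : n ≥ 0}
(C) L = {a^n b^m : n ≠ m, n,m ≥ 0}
(A) {ab}*

(A) L = {ab}* is regular.

This can be recognized by a finite automaton (DFA/NFA).
Regular expressions like {ab}* define regular languages.

The other choices are not regular:
- {a^(n²) : n ≥ 0}: After pumping, length is no longer a perfect square
- {a^n b^m : n ≠ m, n,m ≥ 0}: After pumping a's, we can make n = m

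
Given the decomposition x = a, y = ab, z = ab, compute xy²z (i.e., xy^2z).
aababab

Given x = 'a', y = 'ab', z = 'ab' and i = 2:

xy^2z = x + y·y·...·y (2 times) + z
       = 'a' + 'ab'^2 + 'ab'
       = 'a' + 'abab' + 'ab'
       = 'aababab'

The pumped string is 'aababab' with length 7.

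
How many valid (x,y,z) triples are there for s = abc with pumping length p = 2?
3

For s = 'abc' with pumping length p = 2:

Constraints: |xy| ≤ 2, |y| > 0

Valid decompositions (|xy| ≤ p, |y| ≥ 1):
  • x='', y='a', z='bc'
  • x='a', y='b', z='c'
  • x='', y='ab', z='c'

Total count: 3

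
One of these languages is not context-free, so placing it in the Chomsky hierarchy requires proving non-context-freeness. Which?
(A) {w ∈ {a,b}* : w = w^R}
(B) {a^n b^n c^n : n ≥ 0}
(B) {a^n b^n c^n : n ≥ 0}

(B) {a^n b^n c^n : n ≥ 0} requires the CFL pumping lemma.

- {w ∈ {a,b}* : w = w^R} is context-free (but not regular)
  • Can be shown non-regular with the regular pumping lemma
  • After pumping, the string is no longer symmetric

- {a^n b^n c^n : n ≥ 0} is NOT context-free
  • Requires the CFL pumping lemma to prove
  • Cannot maintain three equal counts simultaneously

The CFL pumping lemma is "stronger" in that it can prove non-membership
in the larger class of context-free languages.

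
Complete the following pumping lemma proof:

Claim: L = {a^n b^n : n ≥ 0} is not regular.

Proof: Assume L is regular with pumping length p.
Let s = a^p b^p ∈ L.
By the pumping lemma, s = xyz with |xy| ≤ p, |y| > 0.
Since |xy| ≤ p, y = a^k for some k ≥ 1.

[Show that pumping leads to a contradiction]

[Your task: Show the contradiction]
Consider xy²z = a^(p+k) b^p.

Since k ≥ 1, we have p + k > p.
So xy²z has more a's than b's: (p+k) a's vs p b's.
This means xy²z ∉ L because a^n b^n requires equal counts.

This contradicts the pumping lemma which states xy²z ∈ L.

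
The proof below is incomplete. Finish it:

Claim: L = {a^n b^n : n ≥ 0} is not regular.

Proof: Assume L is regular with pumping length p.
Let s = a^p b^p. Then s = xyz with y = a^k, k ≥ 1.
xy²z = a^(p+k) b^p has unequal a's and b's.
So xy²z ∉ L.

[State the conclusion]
This contradicts the pumping lemma for regular languages,
which guarantees xy^i z ∈ L for all i ≥ 0.

Since our assumption that L is regular leads to a contradiction,
we conclude that L = {a^n b^n : n ≥ 0} is NOT regular. ∎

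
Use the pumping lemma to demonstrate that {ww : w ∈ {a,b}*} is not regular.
Assume for contradiction that L is regular, and let p ≥ 1 be the pumping length given by the pumping lemma.
Choose s = a^p b a^p b. Then s ∈ L (take w = a^p b) and |s| = 2p + 2 ≥ p.
By the pumping lemma, s = xyz for some x, y, z with |xy| ≤ p, |y| ≥ 1, and xy^i z ∈ L for every i ≥ 0.
Since |xy| ≤ p and the first p symbols of s are all a's, y = a^k for some k with 1 ≤ k ≤ p.

Take i = 2: t = xy²z = a^(p + k) b a^p b.
Suppose t = uu for some string u. The string t contains exactly two b's and ends in b, so u contains exactly one b and ends in b; hence u = a^j b for some j, and uu = a^j b a^j b. Comparing with t = a^(p + k) b a^p b forces j = p + k (first block) and j = p (second block), which is impossible since k ≥ 1. So t ∉ L.

This contradicts the pumping lemma, which requires xy^i z ∈ L for all i ≥ 0.
Hence L = {ww : w ∈ {a,b}*} is not regular. ∎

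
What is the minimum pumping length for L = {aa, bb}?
p = 3

For a finite language L, the pumping lemma holds vacuously if p > max|s| for s ∈ L.

The longest string in L = {aa, bb} has length 2.
If p = 3, then no string s ∈ L has |s| ≥ p, so the condition is vacuously true.

The minimum pumping length is p = 3.

Why no smaller p works: for any p ≤ 2, the longest string s ∈ L has |s| = 2 ≥ p, so it would
have to be pumpable; but pumping up (i = 2, 3, ...) produces ever longer strings, which cannot all lie in the
finite language L. So the pumping property fails for every p ≤ 2.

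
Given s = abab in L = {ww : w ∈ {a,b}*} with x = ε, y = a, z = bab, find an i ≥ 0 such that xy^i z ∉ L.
i = 0

xy⁰z = ε · ε · bab = bab; bab has odd length 3, so it cannot be written as ww and is not in L.
(Other choices also work, e.g. i = 2, 3; only i = 1 is guaranteed to stay in L since xy¹z = s.)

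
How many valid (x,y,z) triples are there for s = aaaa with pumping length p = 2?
3

For s = 'aaaa' with pumping length p = 2:

Constraints: |xy| ≤ 2, |y| > 0

Valid decompositions (|xy| ≤ p, |y| ≥ 1):
  • x='', y='a', z='aaa'
  • x='a', y='a', z='aa'
  • x='', y='aa', z='aa'

Total count: 3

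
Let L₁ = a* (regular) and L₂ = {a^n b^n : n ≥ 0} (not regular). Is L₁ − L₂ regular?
Yes — L₁ − L₂ is regular.

The only string of a* that lies in {a^n b^n} is ε, so L₁ − L₂ = a* − {ε} = a⁺ = aa*, which is regular.

Note that the bare facts "L₁ regular, L₂ non-regular" do not settle the question by themselves: the closure of regular languages under ∪, ∩, complement and difference applies only when BOTH operands are regular. With a non-regular operand the result can come out regular or non-regular depending on the specific languages, so one has to work out L₁ − L₂ for this particular pair, as above.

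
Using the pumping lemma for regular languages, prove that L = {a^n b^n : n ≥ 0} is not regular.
Assume for contradiction that L is regular, and let p ≥ 1 be the pumping length given by the pumping lemma.
Choose s = a^p b^p. Then s ∈ L and |s| = 2p ≥ p.
By the pumping lemma, s = xyz for some x, y, z with |xy| ≤ p, |y| ≥ 1, and xy^i z ∈ L for every i ≥ 0.
Since |xy| ≤ p and the first p symbols of s are all a's, we must have y = a^k for some k with 1 ≤ k ≤ p.

Take i = 2: xy²z = a^(p + k) b^p.
This string has p + k a's but p b's, and p + k > p because k ≥ 1. So xy²z ∉ L.

This contradicts the pumping lemma, which requires xy^i z ∈ L for all i ≥ 0.
Hence L = {a^n b^n : n ≥ 0} is not regular. ∎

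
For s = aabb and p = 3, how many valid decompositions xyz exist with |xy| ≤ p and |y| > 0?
6

For s = 'aabb' with pumping length p = 3:

Constraints: |xy| ≤ 3, |y| > 0

Valid decompositions (|xy| ≤ p, |y| ≥ 1):
  • x='', y='a', z='abb'
  • x='a', y='a', z='bb'
  • x='', y='aa', z='bb'
  • x='aa', y='b', z='b'
  • x='a', y='ab', z='b'
  • x='', y='aab', z='b'

Total count: 6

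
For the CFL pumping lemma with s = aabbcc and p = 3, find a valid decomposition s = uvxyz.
u='aa', v='b', x='b', y='c', z='c'

For s = aabbcc with pumping length p = 3:

One valid decomposition:
- u = 'aa'
- v = 'b'
- x = 'b'
- y = 'c'
- z = 'c'

Verification:
- uvxyz = 'aa' + 'b' + 'b' + 'c' + 'c' = aabbcc ✓
- |vxy| = |'bbc'| = 3 ≤ 3 ✓
- |vy| = |'bc'| = 2 > 0 ✓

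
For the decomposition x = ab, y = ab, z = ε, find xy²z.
ababab

Given x = 'ab', y = 'ab', z = '' and i = 2:

xy^2z = x + y·y·...·y (2 times) + z
       = 'ab' + 'ab'^2 + ''
       = 'ab' + 'abab' + ''
       = 'ababab'

The pumped string is 'ababab' with length 6.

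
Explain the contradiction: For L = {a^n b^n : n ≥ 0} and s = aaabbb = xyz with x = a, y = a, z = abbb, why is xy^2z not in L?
xy²z = aaaabbb ∉ L

Pumping with i = 2 replaces y = a by y² = aa:
- Original: s = xyz = aaabbb; aaabbb = a^3 b^3 has equal counts (3 = 3), so it is in L
- Pumped: xy²z = a · aa · abbb = aaaabbb
- aaaabbb has 4 a's and 3 b's; 4 ≠ 3, so it is not in L

The pumping lemma would require xy²z ∈ L, so this decomposition yields a contradiction.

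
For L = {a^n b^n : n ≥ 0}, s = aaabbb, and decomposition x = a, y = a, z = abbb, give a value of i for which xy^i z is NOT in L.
i = 0

xy⁰z = a · ε · abbb = aabbb; aabbb has 2 a's and 3 b's; 2 ≠ 3, so it is not in L.
(Other choices also work, e.g. i = 2, 3; only i = 1 is guaranteed to stay in L since xy¹z = s.)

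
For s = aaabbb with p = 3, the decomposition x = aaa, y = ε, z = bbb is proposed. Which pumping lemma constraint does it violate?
Violated: |y| > 0

The decomposition x = aaa, y = ε, z = bbb for s = aaabbb with p = 3
violates the constraint: |y| > 0

|y| = 0, but the pumping lemma requires |y| > 0 (y must be non-empty).

Pumping lemma constraints:
1. xyz = s (decomposition is valid)
2. |xy| ≤ p
3. |y| > 0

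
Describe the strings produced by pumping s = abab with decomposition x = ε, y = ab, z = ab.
{xy^i z : i ≥ 0} = {(ab)^(i+1) : i ≥ 0} = {ab, abab, ababab, ...}

With x = ε, y = ab, z = ab: Pumping 'ab' gives strings of alternating a's and b's.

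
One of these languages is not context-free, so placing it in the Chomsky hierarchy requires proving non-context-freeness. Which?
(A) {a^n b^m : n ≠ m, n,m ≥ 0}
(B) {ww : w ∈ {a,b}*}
(B) {ww : w ∈ {a,b}*}

(B) {ww : w ∈ {a,b}*} requires the CFL pumping lemma.

- {a^n b^m : n ≠ m, n,m ≥ 0} is context-free (but not regular)
  • Can be shown non-regular with the regular pumping lemma
  • After pumping a's, we can make n = m

- {ww : w ∈ {a,b}*} is NOT context-free
  • Requires the CFL pumping lemma to prove
  • Cannot verify equality of two arbitrary substrings

The CFL pumping lemma is "stronger" in that it can prove non-membership
in the larger class of context-free languages.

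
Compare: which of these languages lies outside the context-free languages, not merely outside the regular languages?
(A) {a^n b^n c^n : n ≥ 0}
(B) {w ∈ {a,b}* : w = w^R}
(A) {a^n b^n c^n : n ≥ 0}

(A) {a^n b^n c^n : n ≥ 0} requires the CFL pumping lemma.

- {w ∈ {a,b}* : w = w^R} is context-free (but not regular)
  • Can be shown non-regular with the regular pumping lemma
  • After pumping, the string is no longer symmetric

- {a^n b^n c^n : n ≥ 0} is NOT context-free
  • Requires the CFL pumping lemma to prove
  • Cannot maintain three equal counts simultaneously

The CFL pumping lemma is "stronger" in that it can prove non-membership
in the larger class of context-free languages.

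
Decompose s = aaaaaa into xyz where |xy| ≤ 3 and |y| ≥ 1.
x = 'aa', y = 'a', z = 'aaa'

For s = aaaaaa and p = 3, one valid decomposition is:
- x = 'aa' (length 2)
- y = 'a' (length 1)
- z = 'aaa' (length 3)

Verification:
- xyz = 'aa' + 'a' + 'aaa' = aaaaaa ✓
- |xy| = 3 ≤ 3 ✓
- |y| = 1 > 0 ✓

All pumping lemma constraints are satisfied.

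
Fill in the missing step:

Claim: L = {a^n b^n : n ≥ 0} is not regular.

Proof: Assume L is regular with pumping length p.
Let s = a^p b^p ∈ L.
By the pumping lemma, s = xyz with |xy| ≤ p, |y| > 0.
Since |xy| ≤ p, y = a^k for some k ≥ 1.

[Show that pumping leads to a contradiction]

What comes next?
Consider xy²z = a^(p+k) b^p.

Since k ≥ 1, we have p + k > p.
So xy²z has more a's than b's: (p+k) a's vs p b's.
This means xy²z ∉ L because a^n b^n requires equal counts.

This contradicts the pumping lemma which states xy²z ∈ L.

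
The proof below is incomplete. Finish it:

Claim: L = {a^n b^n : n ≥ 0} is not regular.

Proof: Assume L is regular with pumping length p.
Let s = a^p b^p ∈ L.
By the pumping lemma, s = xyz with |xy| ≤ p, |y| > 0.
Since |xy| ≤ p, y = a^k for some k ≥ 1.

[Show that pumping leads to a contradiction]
Consider xy²z = a^(p+k) b^p.

Since k ≥ 1, we have p + k > p.
So xy²z has more a's than b's: (p+k) a's vs p b's.
This means xy²z ∉ L because a^n b^n requires equal counts.

This contradicts the pumping lemma which states xy²z ∈ L.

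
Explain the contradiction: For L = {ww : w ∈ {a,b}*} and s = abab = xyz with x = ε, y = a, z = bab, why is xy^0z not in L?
xy⁰z = bab ∉ L

Pumping with i = 0 replaces y = a by y⁰ = ε:
- Original: s = xyz = abab; abab splits into halves ab · ab, which are equal, so it is in L (w = ab)
- Pumped: xy⁰z = ε · ε · bab = bab
- bab has odd length 3, so it cannot be written as ww and is not in L

The pumping lemma would require xy⁰z ∈ L, so this decomposition yields a contradiction.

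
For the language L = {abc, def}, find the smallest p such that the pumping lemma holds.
p = 4

For a finite language L, the pumping lemma holds vacuously if p > max|s| for s ∈ L.

The longest string in L = {abc, def} has length 3.
If p = 4, then no string s ∈ L has |s| ≥ p, so the condition is vacuously true.

The minimum pumping length is p = 4.

Why no smaller p works: for any p ≤ 3, the longest string s ∈ L has |s| = 3 ≥ p, so it would
have to be pumpable; but pumping up (i = 2, 3, ...) produces ever longer strings, which cannot all lie in the
finite language L. So the pumping property fails for every p ≤ 3.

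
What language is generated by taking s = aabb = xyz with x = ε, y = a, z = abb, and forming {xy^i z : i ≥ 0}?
{xy^i z : i ≥ 0} = {a^(i+1) b^2 : i ≥ 0} = {abb, aabb, aaabb, ...}

With x = ε, y = a, z = abb: Starting with aabb and pumping the first 'a' (z = abb keeps the second 'a'), we get strings with i+1 a's followed by 2 b's for i = 0, 1, 2, ...; note bb is not produced because z always contributes one a.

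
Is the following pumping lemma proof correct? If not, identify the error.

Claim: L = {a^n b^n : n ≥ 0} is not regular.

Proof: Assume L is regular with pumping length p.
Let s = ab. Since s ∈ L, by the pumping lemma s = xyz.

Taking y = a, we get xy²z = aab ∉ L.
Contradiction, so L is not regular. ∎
The proof is INCORRECT.

Error: The string s = ab may be shorter than p.
The pumping lemma only applies to strings with |s| ≥ p, and p is not under our control.
We must choose s in terms of p, e.g. s = a^p b^p, to ensure |s| ≥ p.
(The proof also fixes one particular y; a valid argument must handle every decomposition with |xy| ≤ p and |y| ≥ 1 — for s = a^p b^p this forces y = a^k, and then xy²z = a^(p+k) b^p ∉ L.)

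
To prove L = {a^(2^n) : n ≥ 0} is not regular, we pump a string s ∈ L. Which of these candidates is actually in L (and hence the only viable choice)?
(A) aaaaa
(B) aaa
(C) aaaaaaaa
(C) aaaaaaaa

The pumping lemma is applied to a string s that lies in L, so first check membership of each option:
- (A) aaaaa has length 5, strictly between 2^2 = 4 and 2^3 = 8, so it is not in L ✗
- (B) aaa has length 3, strictly between 2^1 = 2 and 2^2 = 4, so it is not in L ✗
- (C) aaaaaaaa has length 8 = 2^3, so it is in L ✓

Only (C) aaaaaaaa is in L, so it is the only candidate that could play the role of s.
(In a complete proof one picks s in terms of the pumping length p so that |s| ≥ p is guaranteed; a fixed string like aaaaaaaa illustrates the shape of such an s.)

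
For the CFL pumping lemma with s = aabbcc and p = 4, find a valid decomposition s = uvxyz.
u='a', v='a', x='bb', y='c', z='c'

For s = aabbcc with pumping length p = 4:

One valid decomposition:
- u = 'a'
- v = 'a'
- x = 'bb'
- y = 'c'
- z = 'c'

Verification:
- uvxyz = 'a' + 'a' + 'bb' + 'c' + 'c' = aabbcc ✓
- |vxy| = |'abbc'| = 4 ≤ 4 ✓
- |vy| = |'ac'| = 2 > 0 ✓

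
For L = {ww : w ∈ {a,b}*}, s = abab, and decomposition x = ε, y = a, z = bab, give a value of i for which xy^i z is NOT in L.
i = 3

xy³z = ε · aaa · bab = aaabab; aaabab has length 6; its halves are aaa and bab, which differ, so it is not in L.
(Other choices also work, e.g. i = 0, 2; only i = 1 is guaranteed to stay in L since xy¹z = s.)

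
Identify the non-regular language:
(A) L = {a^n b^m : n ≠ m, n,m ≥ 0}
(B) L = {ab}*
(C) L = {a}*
(A) {a^n b^m : n ≠ m, n,m ≥ 0}

(A) L = {a^n b^m : n ≠ m, n,m ≥ 0} is NOT regular.

The pumping lemma can be used to prove this:
After pumping a's, we can make n = m

The other languages are regular because they can be recognized by finite automata.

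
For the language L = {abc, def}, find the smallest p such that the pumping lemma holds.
p = 4

For a finite language L, the pumping lemma holds vacuously if p > max|s| for s ∈ L.

The longest string in L = {abc, def} has length 3.
If p = 4, then no string s ∈ L has |s| ≥ p, so the condition is vacuously true.

The minimum pumping length is p = 4.

Why no smaller p works: for any p ≤ 3, the longest string s ∈ L has |s| = 3 ≥ p, so it would
have to be pumpable; but pumping up (i = 2, 3, ...) produces ever longer strings, which cannot all lie in the
finite language L. So the pumping property fails for every p ≤ 3.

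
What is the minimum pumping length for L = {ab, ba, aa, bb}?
p = 3

For a finite language L, the pumping lemma holds vacuously if p > max|s| for s ∈ L.

The longest string in L = {ab, ba, aa, bb} has length 2.
If p = 3, then no string s ∈ L has |s| ≥ p, so the condition is vacuously true.

The minimum pumping length is p = 3.

Why no smaller p works: for any p ≤ 2, the longest string s ∈ L has |s| = 2 ≥ p, so it would
have to be pumpable; but pumping up (i = 2, 3, ...) produces ever longer strings, which cannot all lie in the
finite language L. So the pumping property fails for every p ≤ 2.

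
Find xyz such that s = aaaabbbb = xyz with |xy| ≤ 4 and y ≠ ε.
x = 'aa', y = 'aa', z = 'bbbb'

For s = aaaabbbb and p = 4, one valid decomposition is:
- x = 'aa' (length 2)
- y = 'aa' (length 2)
- z = 'bbbb' (length 4)

Verification:
- xyz = 'aa' + 'aa' + 'bbbb' = aaaabbbb ✓
- |xy| = 4 ≤ 4 ✓
- |y| = 2 > 0 ✓

All pumping lemma constraints are satisfied.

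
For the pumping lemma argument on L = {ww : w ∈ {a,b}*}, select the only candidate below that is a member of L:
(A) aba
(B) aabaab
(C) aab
(B) aabaab

The pumping lemma is applied to a string s that lies in L, so first check membership of each option:
- (A) aba has odd length 3, so it cannot be written as ww and is not in L ✗
- (B) aabaab splits into halves aab · aab, which are equal, so it is in L (w = aab) ✓
- (C) aab has odd length 3, so it cannot be written as ww and is not in L ✗

Only (B) aabaab is in L, so it is the only candidate that could play the role of s.
(In a complete proof one picks s in terms of the pumping length p so that |s| ≥ p is guaranteed; a fixed string like aabaab illustrates the shape of such an s.)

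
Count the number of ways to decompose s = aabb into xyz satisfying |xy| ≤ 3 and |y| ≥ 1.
6

For s = 'aabb' with pumping length p = 3:

Constraints: |xy| ≤ 3, |y| > 0

Valid decompositions (|xy| ≤ p, |y| ≥ 1):
  • x='', y='a', z='abb'
  • x='a', y='a', z='bb'
  • x='', y='aa', z='bb'
  • x='aa', y='b', z='b'
  • x='a', y='ab', z='b'
  • x='', y='aab', z='b'

Total count: 6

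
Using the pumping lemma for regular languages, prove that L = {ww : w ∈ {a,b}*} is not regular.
Assume for contradiction that L is regular, and let p ≥ 1 be the pumping length given by the pumping lemma.
Choose s = a^p b a^p b. Then s ∈ L (take w = a^p b) and |s| = 2p + 2 ≥ p.
By the pumping lemma, s = xyz for some x, y, z with |xy| ≤ p, |y| ≥ 1, and xy^i z ∈ L for every i ≥ 0.
Since |xy| ≤ p and the first p symbols of s are all a's, y = a^k for some k with 1 ≤ k ≤ p.

Take i = 2: t = xy²z = a^(p + k) b a^p b.
Suppose t = uu for some string u. The string t contains exactly two b's and ends in b, so u contains exactly one b and ends in b; hence u = a^j b for some j, and uu = a^j b a^j b. Comparing with t = a^(p + k) b a^p b forces j = p + k (first block) and j = p (second block), which is impossible since k ≥ 1. So t ∉ L.

This contradicts the pumping lemma, which requires xy^i z ∈ L for all i ≥ 0.
Hence L = {ww : w ∈ {a,b}*} is not regular. ∎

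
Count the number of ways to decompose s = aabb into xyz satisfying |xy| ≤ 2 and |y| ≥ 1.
3

For s = 'aabb' with pumping length p = 2:

Constraints: |xy| ≤ 2, |y| > 0

Valid decompositions (|xy| ≤ p, |y| ≥ 1):
  • x='', y='a', z='abb'
  • x='a', y='a', z='bb'
  • x='', y='aa', z='bb'

Total count: 3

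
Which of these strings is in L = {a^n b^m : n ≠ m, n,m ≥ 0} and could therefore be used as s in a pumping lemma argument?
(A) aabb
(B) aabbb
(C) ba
(B) aabbb

The pumping lemma is applied to a string s that lies in L, so first check membership of each option:
- (A) aabb = a^2 b^2 has n = m = 2, so it is not in L ✗
- (B) aabbb = a^2 b^3 with 2 ≠ 3, so it is in L ✓
- (C) ba has an a after a b, so it is not of the form a^n b^m and is not in L ✗

Only (B) aabbb is in L, so it is the only candidate that could play the role of s.
(In a complete proof one picks s in terms of the pumping length p so that |s| ≥ p is guaranteed; a fixed string like aabbb illustrates the shape of such an s.)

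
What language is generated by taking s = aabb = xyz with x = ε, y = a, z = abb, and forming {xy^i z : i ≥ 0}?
{xy^i z : i ≥ 0} = {a^(i+1) b^2 : i ≥ 0} = {abb, aabb, aaabb, ...}

With x = ε, y = a, z = abb: Starting with aabb and pumping the first 'a' (z = abb keeps the second 'a'), we get strings with i+1 a's followed by 2 b's for i = 0, 1, 2, ...; note bb is not produced because z always contributes one a.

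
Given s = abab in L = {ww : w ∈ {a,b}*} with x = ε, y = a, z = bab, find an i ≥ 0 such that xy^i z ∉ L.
i = 0

xy⁰z = ε · ε · bab = bab; bab has odd length 3, so it cannot be written as ww and is not in L.
(Other choices also work, e.g. i = 2, 3; only i = 1 is guaranteed to stay in L since xy¹z = s.)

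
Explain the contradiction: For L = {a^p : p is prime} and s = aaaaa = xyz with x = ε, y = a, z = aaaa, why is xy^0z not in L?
xy⁰z = aaaa ∉ L

Pumping with i = 0 replaces y = a by y⁰ = ε:
- Original: s = xyz = aaaaa; aaaaa has length 5, which is prime, so it is in L
- Pumped: xy⁰z = ε · ε · aaaa = aaaa
- aaaa has length 4 = 2 × 2, which is not prime, so it is not in L

The pumping lemma would require xy⁰z ∈ L, so this decomposition yields a contradiction.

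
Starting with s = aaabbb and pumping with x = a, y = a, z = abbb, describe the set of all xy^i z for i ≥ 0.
{xy^i z : i ≥ 0} = {a^(2+i) b^3 : i ≥ 0} = {aabbb, aaabbb, aaaabbb, ...}

With x = a, y = a, z = abbb: Starting with aaabbb and pumping the second 'a', we get strings with 2+i a's followed by 3 b's for i = 0, 1, 2, ...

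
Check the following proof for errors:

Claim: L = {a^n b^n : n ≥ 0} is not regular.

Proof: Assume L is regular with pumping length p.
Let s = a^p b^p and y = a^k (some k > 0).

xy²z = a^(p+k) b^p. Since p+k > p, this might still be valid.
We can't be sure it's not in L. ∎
The proof is INCORRECT.

Error: The conclusion is wrong.
xy²z = a^(p+k) b^p is definitely NOT in L because the number of a's (p+k) ≠ number of b's (p).
The proof incorrectly doubts what is actually a valid contradiction.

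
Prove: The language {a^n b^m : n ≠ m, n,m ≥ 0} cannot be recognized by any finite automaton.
Assume for contradiction that L is regular, and let p ≥ 1 be the pumping length given by the pumping lemma.
Choose s = a^p b^(p + p!). Then s ∈ L because p ≠ p + p! (as p! ≥ 1), and |s| ≥ p.
By the pumping lemma, s = xyz for some x, y, z with |xy| ≤ p, |y| ≥ 1, and xy^i z ∈ L for every i ≥ 0.
Since |xy| ≤ p and the first p symbols of s are all a's, y = a^k for some k with 1 ≤ k ≤ p.
For every i ≥ 0, xy^i z = a^(p + (i − 1)k) b^(p + p!).

Because 1 ≤ k ≤ p, k divides p!. Let t = p!/k (a positive integer) and take i = t + 1.
Then the number of a's is p + tk = p + p!, which equals the number of b's.
So xy^(t+1) z = a^(p + p!) b^(p + p!) has equally many a's and b's and is NOT in L.

This contradicts the pumping lemma, which requires xy^i z ∈ L for all i ≥ 0.
Hence L = {a^n b^m : n ≠ m, n,m ≥ 0} is not regular. ∎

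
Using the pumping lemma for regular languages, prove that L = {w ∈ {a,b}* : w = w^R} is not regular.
Assume for contradiction that L is regular, and let p ≥ 1 be the pumping length given by the pumping lemma.
Choose s = a^p b a^p. Then s ∈ L (it reads the same in both directions) and |s| = 2p + 1 ≥ p.
By the pumping lemma, s = xyz for some x, y, z with |xy| ≤ p, |y| ≥ 1, and xy^i z ∈ L for every i ≥ 0.
Since |xy| ≤ p and the first p symbols of s are all a's, y = a^k for some k with 1 ≤ k ≤ p.

Take i = 2: xy²z = a^(p + k) b a^p.
Its reversal is a^p b a^(p + k). These differ because the block of a's before the unique b has length p + k in one and p in the other, and p + k ≠ p since k ≥ 1. So xy²z is not a palindrome, i.e. xy²z ∉ L.

This contradicts the pumping lemma, which requires xy^i z ∈ L for all i ≥ 0.
Hence L = {w ∈ {a,b}* : w = w^R} is not regular. ∎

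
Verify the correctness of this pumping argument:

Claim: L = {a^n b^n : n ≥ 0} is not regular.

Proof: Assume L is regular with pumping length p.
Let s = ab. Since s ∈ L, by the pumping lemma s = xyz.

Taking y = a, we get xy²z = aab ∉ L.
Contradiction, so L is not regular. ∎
The proof is INCORRECT.

Error: The string s = ab may be shorter than p.
The pumping lemma only applies to strings with |s| ≥ p, and p is not under our control.
We must choose s in terms of p, e.g. s = a^p b^p, to ensure |s| ≥ p.
(The proof also fixes one particular y; a valid argument must handle every decomposition with |xy| ≤ p and |y| ≥ 1 — for s = a^p b^p this forces y = a^k, and then xy²z = a^(p+k) b^p ∉ L.)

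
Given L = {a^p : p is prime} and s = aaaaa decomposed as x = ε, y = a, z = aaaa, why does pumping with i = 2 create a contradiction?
xy²z = aaaaaa ∉ L

Pumping with i = 2 replaces y = a by y² = aa:
- Original: s = xyz = aaaaa; aaaaa has length 5, which is prime, so it is in L
- Pumped: xy²z = ε · aa · aaaa = aaaaaa
- aaaaaa has length 6 = 2 × 3, which is not prime, so it is not in L

The pumping lemma would require xy²z ∈ L, so this decomposition yields a contradiction.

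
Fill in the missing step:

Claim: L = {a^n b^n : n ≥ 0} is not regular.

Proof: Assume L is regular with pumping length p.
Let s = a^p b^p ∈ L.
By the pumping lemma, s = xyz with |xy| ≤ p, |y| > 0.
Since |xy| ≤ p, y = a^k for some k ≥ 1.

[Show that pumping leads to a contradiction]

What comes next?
Consider xy²z = a^(p+k) b^p.

Since k ≥ 1, we have p + k > p.
So xy²z has more a's than b's: (p+k) a's vs p b's.
This means xy²z ∉ L because a^n b^n requires equal counts.

This contradicts the pumping lemma which states xy²z ∈ L.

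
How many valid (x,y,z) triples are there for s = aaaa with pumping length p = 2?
3

For s = 'aaaa' with pumping length p = 2:

Constraints: |xy| ≤ 2, |y| > 0

Valid decompositions (|xy| ≤ p, |y| ≥ 1):
  • x='', y='a', z='aaa'
  • x='a', y='a', z='aa'
  • x='', y='aa', z='aa'

Total count: 3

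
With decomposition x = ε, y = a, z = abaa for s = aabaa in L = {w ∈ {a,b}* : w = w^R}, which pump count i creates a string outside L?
i = 0

xy⁰z = ε · ε · abaa = abaa; abaa reversed is aaba ≠ abaa, so it is not a palindrome and is not in L.
(Other choices also work, e.g. i = 2, 3; only i = 1 is guaranteed to stay in L since xy¹z = s.)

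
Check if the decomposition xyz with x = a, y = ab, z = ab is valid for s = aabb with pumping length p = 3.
Violated: xyz = s

The decomposition x = a, y = ab, z = ab for s = aabb with p = 3
violates the constraint: xyz = s

xyz = 'a' + 'ab' + 'ab' = 'aabab' ≠ 'aabb' = s. The decomposition doesn't reconstruct s.

Pumping lemma constraints:
1. xyz = s (decomposition is valid)
2. |xy| ≤ p
3. |y| > 0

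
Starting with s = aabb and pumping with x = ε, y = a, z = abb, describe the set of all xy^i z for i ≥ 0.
{xy^i z : i ≥ 0} = {a^(i+1) b^2 : i ≥ 0} = {abb, aabb, aaabb, ...}

With x = ε, y = a, z = abb: Starting with aabb and pumping the first 'a' (z = abb keeps the second 'a'), we get strings with i+1 a's followed by 2 b's for i = 0, 1, 2, ...; note bb is not produced because z always contributes one a.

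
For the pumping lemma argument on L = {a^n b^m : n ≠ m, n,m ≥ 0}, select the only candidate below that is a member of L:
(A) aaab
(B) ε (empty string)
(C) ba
(A) aaab

The pumping lemma is applied to a string s that lies in L, so first check membership of each option:
- (A) aaab = a^3 b^1 with 3 ≠ 1, so it is in L ✓
- (B) ε = a^0 b^0 has n = m = 0, so it is not in L ✗
- (C) ba has an a after a b, so it is not of the form a^n b^m and is not in L ✗

Only (A) aaab is in L, so it is the only candidate that could play the role of s.
(In a complete proof one picks s in terms of the pumping length p so that |s| ≥ p is guaranteed; a fixed string like aaab illustrates the shape of such an s.)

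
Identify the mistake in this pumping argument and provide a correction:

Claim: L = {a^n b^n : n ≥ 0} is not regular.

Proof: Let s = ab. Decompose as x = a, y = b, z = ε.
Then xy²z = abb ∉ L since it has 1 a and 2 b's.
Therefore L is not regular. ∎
Error: The string s = ab might be shorter than the pumping length p.

Correction: Choose s = a^p b^p to ensure |s| ≥ p. Also, the decomposition is wrong: with |xy| ≤ p, y cannot include b's when s starts with p a's.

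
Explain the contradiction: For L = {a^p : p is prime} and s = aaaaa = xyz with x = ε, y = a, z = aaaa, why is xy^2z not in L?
xy²z = aaaaaa ∉ L

Pumping with i = 2 replaces y = a by y² = aa:
- Original: s = xyz = aaaaa; aaaaa has length 5, which is prime, so it is in L
- Pumped: xy²z = ε · aa · aaaa = aaaaaa
- aaaaaa has length 6 = 2 × 3, which is not prime, so it is not in L

The pumping lemma would require xy²z ∈ L, so this decomposition yields a contradiction.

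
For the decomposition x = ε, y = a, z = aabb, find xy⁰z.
aabb

Given x = '', y = 'a', z = 'aabb' and i = 0:

xy^0z = x + y·y·...·y (0 times) + z
       = '' + 'a'^0 + 'aabb'
       = '' + '' + 'aabb'
       = 'aabb'

The pumped string is 'aabb' with length 4.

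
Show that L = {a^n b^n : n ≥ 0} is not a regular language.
Assume for contradiction that L is regular, and let p ≥ 1 be the pumping length given by the pumping lemma.
Choose s = a^p b^p. Then s ∈ L and |s| = 2p ≥ p.
By the pumping lemma, s = xyz for some x, y, z with |xy| ≤ p, |y| ≥ 1, and xy^i z ∈ L for every i ≥ 0.
Since |xy| ≤ p and the first p symbols of s are all a's, we must have y = a^k for some k with 1 ≤ k ≤ p.

Take i = 2: xy²z = a^(p + k) b^p.
This string has p + k a's but p b's, and p + k > p because k ≥ 1. So xy²z ∉ L.

This contradicts the pumping lemma, which requires xy^i z ∈ L for all i ≥ 0.
Hence L = {a^n b^n : n ≥ 0} is not regular. ∎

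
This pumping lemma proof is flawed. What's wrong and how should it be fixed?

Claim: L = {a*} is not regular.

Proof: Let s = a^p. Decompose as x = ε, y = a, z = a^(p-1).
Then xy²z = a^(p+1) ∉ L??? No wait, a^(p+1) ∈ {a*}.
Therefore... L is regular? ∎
Error: The proof attempts to show a*  is not regular, but a* IS regular!

Correction: a* is a regular language (recognized by a simple DFA with one accepting state and self-loop on 'a'). The pumping lemma can only prove non-regularity, not regularity. For regular languages, pumping always works.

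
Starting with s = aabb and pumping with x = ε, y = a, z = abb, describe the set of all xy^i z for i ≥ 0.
{xy^i z : i ≥ 0} = {a^(i+1) b^2 : i ≥ 0} = {abb, aabb, aaabb, ...}

With x = ε, y = a, z = abb: Starting with aabb and pumping the first 'a' (z = abb keeps the second 'a'), we get strings with i+1 a's followed by 2 b's for i = 0, 1, 2, ...; note bb is not produced because z always contributes one a.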